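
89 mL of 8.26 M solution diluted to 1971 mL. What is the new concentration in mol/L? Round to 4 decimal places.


Dilution: M1*V1 = M2*V2, solve for M2.
M2 = M1*V1 / V2
M2 = 8.26 * 89 / 1971
M2 = 735.14 / 1971
M2 = 0.37297818 mol/L, rounded to 4 dp:

0.3730 mol/L


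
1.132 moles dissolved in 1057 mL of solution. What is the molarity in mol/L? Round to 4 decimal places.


Convert volume to liters: V_L = V_mL / 1000.
V_L = 1057 / 1000 = 1.057 L
M = n / V_L = 1.132 / 1.057
M = 1.07095553 mol/L, rounded to 4 dp:

1.0710 mol/L


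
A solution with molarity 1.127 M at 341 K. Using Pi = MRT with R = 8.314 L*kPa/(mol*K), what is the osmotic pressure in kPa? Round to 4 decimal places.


Osmotic pressure (van't Hoff): Pi = M*R*T.
RT = 8.314 * 341 = 2835.074
Pi = 1.127 * 2835.074
Pi = 3195.128398 kPa, rounded to 4 dp:

3195.1284 kPa


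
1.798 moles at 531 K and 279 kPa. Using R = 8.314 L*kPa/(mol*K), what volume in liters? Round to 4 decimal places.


PV = nRT, solve for V = nRT / P.
nRT = 1.798 * 8.314 * 531 = 7937.6917
V = 7937.6917 / 279
V = 28.45050789 L, rounded to 4 dp:

28.4505 L


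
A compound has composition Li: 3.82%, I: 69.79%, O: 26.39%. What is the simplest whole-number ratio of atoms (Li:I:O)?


Assume 100 g of compound, divide each mass% by atomic mass to get moles, then normalize by the smallest to get a raw atom ratio.
Moles per 100 g: Li: 3.82/6.941 = 0.5504, I: 69.79/126.904 = 0.5499, O: 26.39/15.999 = 1.6495
Raw ratio (divide by min = 0.5499): Li: 1.001, I: 1.0, O: 2.999
Multiply by 1 to clear fractions: Li: 1.001 ~= 1, I: 1.0 ~= 1, O: 2.999 ~= 3
Reduce by GCD to get the simplest whole-number ratio:

1:1:3


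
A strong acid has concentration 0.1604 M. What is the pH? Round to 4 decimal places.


A strong acid dissociates completely, so [H+] equals the given concentration.
pH = -log10([H+]) = -log10(0.1604)
pH = 0.79479564, rounded to 4 dp:

0.7948


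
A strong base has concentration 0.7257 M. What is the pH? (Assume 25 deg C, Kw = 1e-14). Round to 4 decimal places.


A strong base dissociates completely, so [OH-] equals the given concentration.
pOH = -log10([OH-]) = -log10(0.7257) = 0.139243
pH = 14 - pOH = 14 - 0.139243
pH = 13.860757, rounded to 4 dp:

13.8608


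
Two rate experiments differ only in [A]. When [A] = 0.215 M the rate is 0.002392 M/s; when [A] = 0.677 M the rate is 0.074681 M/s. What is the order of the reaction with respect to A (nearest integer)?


Rate is proportional to [A]^n, so rate2/rate1 = ([A]2/[A]1)^n. Take logs to solve for n.
rate2/rate1 = 0.074681 / 0.002392 = 31.2212
[A]2/[A]1 = 0.677 / 0.215 = 3.1488
n = ln(31.2212) / ln(3.1488) = 3.0
Nearest integer order:

3


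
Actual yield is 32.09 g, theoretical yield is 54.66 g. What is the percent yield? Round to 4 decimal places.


% yield = 100 * actual / theoretical
% yield = 100 * 32.09 / 54.66
% yield = 58.70837907 %, rounded to 4 dp:

58.7084 %


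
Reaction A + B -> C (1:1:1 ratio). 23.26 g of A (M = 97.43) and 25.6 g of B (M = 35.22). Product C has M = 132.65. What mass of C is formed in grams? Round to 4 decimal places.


Find moles of each reactant; the smaller value is the limiting reagent in a 1:1:1 reaction, so moles_C equals moles of the limiter.
n_A = mass_A / M_A = 23.26 / 97.43 = 0.238736 mol
n_B = mass_B / M_B = 25.6 / 35.22 = 0.72686 mol
Limiting reagent: A (smaller), n_limiting = 0.238736 mol
mass_C = n_limiting * M_C = 0.238736 * 132.65
mass_C = 31.6683304 g, rounded to 4 dp:

31.6683 g


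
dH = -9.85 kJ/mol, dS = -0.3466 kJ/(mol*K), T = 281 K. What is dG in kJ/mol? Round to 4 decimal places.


Gibbs: dG = dH - T*dS (consistent units, dS already in kJ/(mol*K)).
T*dS = 281 * -0.3466 = -97.3946
dG = -9.85 - (-97.3946)
dG = 87.5446 kJ/mol, rounded to 4 dp:

87.5446 kJ/mol


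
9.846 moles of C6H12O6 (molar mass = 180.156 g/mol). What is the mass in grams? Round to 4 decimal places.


mass = n * M
mass = 9.846 * 180.156
mass = 1773.815976 g, rounded to 4 dp:

1773.8160 g


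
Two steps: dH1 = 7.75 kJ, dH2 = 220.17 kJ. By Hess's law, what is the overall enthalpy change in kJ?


Hess's law: enthalpy is a state function, so add the step enthalpies.
dH_total = dH1 + dH2 = 7.75 + (220.17)
dH_total = 227.92 kJ:

227.92 kJ


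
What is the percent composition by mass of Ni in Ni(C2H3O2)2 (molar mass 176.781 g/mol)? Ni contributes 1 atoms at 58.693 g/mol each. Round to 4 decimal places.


pct = 100 * (n_elem * M_elem) / M_total
mass_contribution = 1 * 58.693 = 58.693 g/mol
pct = 100 * 58.693 / 176.781
pct = 33.20096617 %, rounded to 4 dp:

33.2010 %


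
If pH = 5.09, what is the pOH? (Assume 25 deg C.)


At 25 deg C, pH + pOH = 14.
pOH = 14 - pH = 14 - 5.09
pOH = 8.91:

8.91


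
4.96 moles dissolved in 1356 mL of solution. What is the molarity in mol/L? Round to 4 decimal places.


Convert volume to liters: V_L = V_mL / 1000.
V_L = 1356 / 1000 = 1.356 L
M = n / V_L = 4.96 / 1.356
M = 3.65781711 mol/L, rounded to 4 dp:

3.6578 mol/L


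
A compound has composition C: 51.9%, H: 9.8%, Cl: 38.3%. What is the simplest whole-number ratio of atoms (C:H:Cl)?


Assume 100 g of compound, divide each mass% by atomic mass to get moles, then normalize by the smallest to get a raw atom ratio.
Moles per 100 g: C: 51.9/12.011 = 4.321, H: 9.8/1.008 = 9.7222, Cl: 38.3/35.453 = 1.0803
Raw ratio (divide by min = 1.0803): C: 4.0, H: 9.0, Cl: 1.0
Multiply by 1 to clear fractions: C: 4.0 ~= 4, H: 9.0 ~= 9, Cl: 1.0 ~= 1
Reduce by GCD to get the simplest whole-number ratio:

4:9:1


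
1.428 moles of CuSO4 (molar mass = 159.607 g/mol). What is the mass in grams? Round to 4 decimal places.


mass = n * M
mass = 1.428 * 159.607
mass = 227.918796 g, rounded to 4 dp:

227.9188 g


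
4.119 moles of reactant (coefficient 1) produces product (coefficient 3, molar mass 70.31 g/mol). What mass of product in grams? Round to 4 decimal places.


Use the coefficient ratio to convert reactant moles to product moles, then multiply by the product's molar mass.
moles_P = moles_R * (coeff_P / coeff_R) = 4.119 * (3/1) = 12.357
mass_P = moles_P * M_P = 12.357 * 70.31
mass_P = 868.82067 g, rounded to 4 dp:

868.8207 g


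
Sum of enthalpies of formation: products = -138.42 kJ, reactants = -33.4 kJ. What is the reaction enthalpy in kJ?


dH_rxn = sum(dH_f products) - sum(dH_f reactants)
dH_rxn = -138.42 - (-33.4)
dH_rxn = -105.02 kJ:

-105.02 kJ


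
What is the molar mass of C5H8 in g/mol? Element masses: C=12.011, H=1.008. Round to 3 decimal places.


M = sum(count * atomic_mass) over atoms.
M = 5*12.011 + 8*1.008
M = 60.055 + 8.064
M = 68.119 g/mol, rounded to 3 dp:

68.119 g/mol


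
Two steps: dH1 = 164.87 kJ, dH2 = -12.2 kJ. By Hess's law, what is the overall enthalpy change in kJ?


Hess's law: enthalpy is a state function, so add the step enthalpies.
dH_total = dH1 + dH2 = 164.87 + (-12.2)
dH_total = 152.67 kJ:

152.67 kJ


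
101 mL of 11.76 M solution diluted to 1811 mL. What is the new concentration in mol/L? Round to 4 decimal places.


Dilution: M1*V1 = M2*V2, solve for M2.
M2 = M1*V1 / V2
M2 = 11.76 * 101 / 1811
M2 = 1187.76 / 1811
M2 = 0.65585864 mol/L, rounded to 4 dp:

0.6559 mol/L


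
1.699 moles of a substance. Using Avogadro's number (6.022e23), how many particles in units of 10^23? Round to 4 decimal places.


N = n * NA, then divide by 1e23 for the requested units.
N / 1e23 = n * 6.022
N / 1e23 = 1.699 * 6.022
N / 1e23 = 10.231378, rounded to 4 dp:

10.2314


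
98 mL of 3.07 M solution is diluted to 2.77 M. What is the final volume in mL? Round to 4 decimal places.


Dilution: M1*V1 = M2*V2, solve for V2.
V2 = M1*V1 / M2
V2 = 3.07 * 98 / 2.77
V2 = 300.86 / 2.77
V2 = 108.61371841 mL, rounded to 4 dp:

108.6137 mL


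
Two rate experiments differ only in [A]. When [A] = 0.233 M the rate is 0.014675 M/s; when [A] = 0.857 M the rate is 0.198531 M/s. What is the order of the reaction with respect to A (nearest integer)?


Rate is proportional to [A]^n, so rate2/rate1 = ([A]2/[A]1)^n. Take logs to solve for n.
rate2/rate1 = 0.198531 / 0.014675 = 13.5285
[A]2/[A]1 = 0.857 / 0.233 = 3.6781
n = ln(13.5285) / ln(3.6781) = 2.0
Nearest integer order:

2


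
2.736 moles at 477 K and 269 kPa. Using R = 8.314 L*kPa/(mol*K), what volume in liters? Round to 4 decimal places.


PV = nRT, solve for V = nRT / P.
nRT = 2.736 * 8.314 * 477 = 10850.3686
V = 10850.3686 / 269
V = 40.33594275 L, rounded to 4 dp:

40.3359 L


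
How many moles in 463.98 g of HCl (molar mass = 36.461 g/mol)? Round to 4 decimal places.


n = mass / M
n = 463.98 / 36.461
n = 12.7253778 mol, rounded to 4 dp:

12.7254 mol


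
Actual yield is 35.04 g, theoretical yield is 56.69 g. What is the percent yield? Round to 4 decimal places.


% yield = 100 * actual / theoretical
% yield = 100 * 35.04 / 56.69
% yield = 61.80984301 %, rounded to 4 dp:

61.8098 %


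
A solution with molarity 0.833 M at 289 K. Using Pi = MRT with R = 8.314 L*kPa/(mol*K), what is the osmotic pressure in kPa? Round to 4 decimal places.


Osmotic pressure (van't Hoff): Pi = M*R*T.
RT = 8.314 * 289 = 2402.746
Pi = 0.833 * 2402.746
Pi = 2001.487418 kPa, rounded to 4 dp:

2001.4874 kPa


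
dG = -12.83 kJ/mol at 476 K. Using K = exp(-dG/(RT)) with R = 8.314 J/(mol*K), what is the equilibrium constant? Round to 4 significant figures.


dG is in kJ/mol; multiply by 1000 to match R in J/(mol*K).
RT = 8.314 * 476 = 3957.464 J/mol
exponent = -dG*1000 / (RT) = -(-12.83*1000) / 3957.464 = 3.24197516
K = exp(3.24197516)
K = 25.584205, rounded to 4 significant figures:

25.58


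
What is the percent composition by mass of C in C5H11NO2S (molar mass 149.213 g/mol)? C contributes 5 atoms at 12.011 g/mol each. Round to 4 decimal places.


pct = 100 * (n_elem * M_elem) / M_total
mass_contribution = 5 * 12.011 = 60.055 g/mol
pct = 100 * 60.055 / 149.213
pct = 40.24783363 %, rounded to 4 dp:

40.2478 %


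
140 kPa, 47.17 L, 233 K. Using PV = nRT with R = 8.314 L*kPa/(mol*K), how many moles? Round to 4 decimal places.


PV = nRT, solve for n = PV / (RT).
PV = 140 * 47.17 = 6603.8
RT = 8.314 * 233 = 1937.162
n = 6603.8 / 1937.162
n = 3.40900761 mol, rounded to 4 dp:

3.4090 mol


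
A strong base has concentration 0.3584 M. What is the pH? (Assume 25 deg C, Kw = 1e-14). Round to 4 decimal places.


A strong base dissociates completely, so [OH-] equals the given concentration.
pOH = -log10([OH-]) = -log10(0.3584) = 0.445632
pH = 14 - pOH = 14 - 0.445632
pH = 13.554368, rounded to 4 dp:

13.5544


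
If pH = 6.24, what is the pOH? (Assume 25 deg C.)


At 25 deg C, pH + pOH = 14.
pOH = 14 - pH = 14 - 6.24
pOH = 7.76:

7.76


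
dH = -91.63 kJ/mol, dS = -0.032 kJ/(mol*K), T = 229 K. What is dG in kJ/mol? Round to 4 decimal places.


Gibbs: dG = dH - T*dS (consistent units, dS already in kJ/(mol*K)).
T*dS = 229 * -0.032 = -7.328
dG = -91.63 - (-7.328)
dG = -84.302 kJ/mol, rounded to 4 dp:

-84.3020 kJ/mol


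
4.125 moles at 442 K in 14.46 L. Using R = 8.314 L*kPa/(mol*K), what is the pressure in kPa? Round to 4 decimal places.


PV = nRT, solve for P = nRT / V.
nRT = 4.125 * 8.314 * 442 = 15158.5005
P = 15158.5005 / 14.46
P = 1048.30570539 kPa, rounded to 4 dp:

1048.3057 kPa


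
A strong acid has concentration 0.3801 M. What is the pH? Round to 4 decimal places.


A strong acid dissociates completely, so [H+] equals the given concentration.
pH = -log10([H+]) = -log10(0.3801)
pH = 0.42010213, rounded to 4 dp:

0.4201


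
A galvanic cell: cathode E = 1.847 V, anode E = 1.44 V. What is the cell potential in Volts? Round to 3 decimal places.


Standard cell potential: E_cell = E_cathode - E_anode.
E_cell = 1.847 - (1.44)
E_cell = 0.407 V, rounded to 3 dp:

0.407 V


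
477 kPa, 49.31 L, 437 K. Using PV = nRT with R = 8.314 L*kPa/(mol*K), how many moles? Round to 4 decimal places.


PV = nRT, solve for n = PV / (RT).
PV = 477 * 49.31 = 23520.87
RT = 8.314 * 437 = 3633.218
n = 23520.87 / 3633.218
n = 6.47383944 mol, rounded to 4 dp:

6.4738 mol


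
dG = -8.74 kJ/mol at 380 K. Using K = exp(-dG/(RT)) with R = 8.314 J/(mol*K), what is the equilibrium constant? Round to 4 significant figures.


dG is in kJ/mol; multiply by 1000 to match R in J/(mol*K).
RT = 8.314 * 380 = 3159.32 J/mol
exponent = -dG*1000 / (RT) = -(-8.74*1000) / 3159.32 = 2.76641809
K = exp(2.76641809)
K = 15.901574, rounded to 4 significant figures:

15.90


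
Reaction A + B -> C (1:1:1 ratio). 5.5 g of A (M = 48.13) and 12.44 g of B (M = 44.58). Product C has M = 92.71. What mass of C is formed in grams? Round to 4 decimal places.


Find moles of each reactant; the smaller value is the limiting reagent in a 1:1:1 reaction, so moles_C equals moles of the limiter.
n_A = mass_A / M_A = 5.5 / 48.13 = 0.114274 mol
n_B = mass_B / M_B = 12.44 / 44.58 = 0.279049 mol
Limiting reagent: A (smaller), n_limiting = 0.114274 mol
mass_C = n_limiting * M_C = 0.114274 * 92.71
mass_C = 10.59434254 g, rounded to 4 dp:

10.5943 g


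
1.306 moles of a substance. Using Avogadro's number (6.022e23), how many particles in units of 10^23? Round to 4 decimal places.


N = n * NA, then divide by 1e23 for the requested units.
N / 1e23 = n * 6.022
N / 1e23 = 1.306 * 6.022
N / 1e23 = 7.864732, rounded to 4 dp:

7.8647


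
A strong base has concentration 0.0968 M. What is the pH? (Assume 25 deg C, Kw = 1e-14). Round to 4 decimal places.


A strong base dissociates completely, so [OH-] equals the given concentration.
pOH = -log10([OH-]) = -log10(0.0968) = 1.014125
pH = 14 - pOH = 14 - 1.014125
pH = 12.985875, rounded to 4 dp:

12.9859


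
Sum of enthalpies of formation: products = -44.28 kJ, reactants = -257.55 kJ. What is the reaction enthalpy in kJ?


dH_rxn = sum(dH_f products) - sum(dH_f reactants)
dH_rxn = -44.28 - (-257.55)
dH_rxn = 213.27 kJ:

213.27 kJ


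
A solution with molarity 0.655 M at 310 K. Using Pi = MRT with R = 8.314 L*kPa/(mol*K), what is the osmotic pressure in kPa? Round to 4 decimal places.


Osmotic pressure (van't Hoff): Pi = M*R*T.
RT = 8.314 * 310 = 2577.34
Pi = 0.655 * 2577.34
Pi = 1688.1577 kPa, rounded to 4 dp:

1688.1577 kPa


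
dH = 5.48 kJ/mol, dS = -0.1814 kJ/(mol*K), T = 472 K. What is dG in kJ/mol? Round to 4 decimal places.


Gibbs: dG = dH - T*dS (consistent units, dS already in kJ/(mol*K)).
T*dS = 472 * -0.1814 = -85.6208
dG = 5.48 - (-85.6208)
dG = 91.1008 kJ/mol, rounded to 4 dp:

91.1008 kJ/mol


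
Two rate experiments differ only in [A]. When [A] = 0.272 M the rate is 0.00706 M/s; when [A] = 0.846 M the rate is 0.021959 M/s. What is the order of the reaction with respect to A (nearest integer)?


Rate is proportional to [A]^n, so rate2/rate1 = ([A]2/[A]1)^n. Take logs to solve for n.
rate2/rate1 = 0.021959 / 0.00706 = 3.1103
[A]2/[A]1 = 0.846 / 0.272 = 3.1103
n = ln(3.1103) / ln(3.1103) = 1.0
Nearest integer order:

1


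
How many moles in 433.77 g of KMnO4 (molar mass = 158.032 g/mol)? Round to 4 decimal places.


n = mass / M
n = 433.77 / 158.032
n = 2.74482383 mol, rounded to 4 dp:

2.7448 mol


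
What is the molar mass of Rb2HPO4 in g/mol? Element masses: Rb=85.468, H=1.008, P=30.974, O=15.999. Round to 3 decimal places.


M = sum(count * atomic_mass) over atoms.
M = 2*85.468 + 1*1.008 + 1*30.974 + 4*15.999
M = 170.936 + 1.008 + 30.974 + 63.996
M = 266.914 g/mol, rounded to 3 dp:

266.914 g/mol


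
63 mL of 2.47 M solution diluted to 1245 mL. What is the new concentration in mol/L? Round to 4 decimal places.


Dilution: M1*V1 = M2*V2, solve for M2.
M2 = M1*V1 / V2
M2 = 2.47 * 63 / 1245
M2 = 155.61 / 1245
M2 = 0.12498795 mol/L, rounded to 4 dp:

0.1250 mol/L


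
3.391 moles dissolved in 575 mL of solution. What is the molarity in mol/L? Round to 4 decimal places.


Convert volume to liters: V_L = V_mL / 1000.
V_L = 575 / 1000 = 0.575 L
M = n / V_L = 3.391 / 0.575
M = 5.8973913 mol/L, rounded to 4 dp:

5.8974 mol/L


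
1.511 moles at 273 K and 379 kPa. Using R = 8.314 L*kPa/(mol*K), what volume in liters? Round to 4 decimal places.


PV = nRT, solve for V = nRT / P.
nRT = 1.511 * 8.314 * 273 = 3429.5499
V = 3429.5499 / 379
V = 9.04894433 L, rounded to 4 dp:

9.0489 L


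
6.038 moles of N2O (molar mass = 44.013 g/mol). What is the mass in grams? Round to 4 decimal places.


mass = n * M
mass = 6.038 * 44.013
mass = 265.750494 g, rounded to 4 dp:

265.7505 g


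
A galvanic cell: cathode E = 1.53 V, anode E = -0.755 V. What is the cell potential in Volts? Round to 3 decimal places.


Standard cell potential: E_cell = E_cathode - E_anode.
E_cell = 1.53 - (-0.755)
E_cell = 2.285 V, rounded to 3 dp:

2.285 V


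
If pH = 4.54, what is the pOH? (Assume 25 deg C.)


At 25 deg C, pH + pOH = 14.
pOH = 14 - pH = 14 - 4.54
pOH = 9.46:

9.46


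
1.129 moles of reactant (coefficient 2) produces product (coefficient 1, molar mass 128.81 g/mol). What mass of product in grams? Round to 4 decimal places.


Use the coefficient ratio to convert reactant moles to product moles, then multiply by the product's molar mass.
moles_P = moles_R * (coeff_P / coeff_R) = 1.129 * (1/2) = 0.5645
mass_P = moles_P * M_P = 0.5645 * 128.81
mass_P = 72.713245 g, rounded to 4 dp:

72.7132 g


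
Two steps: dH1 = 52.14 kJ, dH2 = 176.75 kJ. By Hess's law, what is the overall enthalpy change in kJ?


Hess's law: enthalpy is a state function, so add the step enthalpies.
dH_total = dH1 + dH2 = 52.14 + (176.75)
dH_total = 228.89 kJ:

228.89 kJ


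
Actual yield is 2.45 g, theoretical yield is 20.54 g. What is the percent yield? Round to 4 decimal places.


% yield = 100 * actual / theoretical
% yield = 100 * 2.45 / 20.54
% yield = 11.92794547 %, rounded to 4 dp:

11.9279 %


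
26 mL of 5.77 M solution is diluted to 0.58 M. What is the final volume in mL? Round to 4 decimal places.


Dilution: M1*V1 = M2*V2, solve for V2.
V2 = M1*V1 / M2
V2 = 5.77 * 26 / 0.58
V2 = 150.02 / 0.58
V2 = 258.65517241 mL, rounded to 4 dp:

258.6552 mL


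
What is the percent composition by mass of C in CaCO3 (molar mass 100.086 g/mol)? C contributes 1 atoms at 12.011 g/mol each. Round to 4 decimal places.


pct = 100 * (n_elem * M_elem) / M_total
mass_contribution = 1 * 12.011 = 12.011 g/mol
pct = 100 * 12.011 / 100.086
pct = 12.00067942 %, rounded to 4 dp:

12.0007 %


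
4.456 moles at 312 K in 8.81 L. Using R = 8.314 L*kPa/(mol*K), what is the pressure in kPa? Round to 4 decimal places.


PV = nRT, solve for P = nRT / V.
nRT = 4.456 * 8.314 * 312 = 11558.7214
P = 11558.7214 / 8.81
P = 1312.00015891 kPa, rounded to 4 dp:

1312.0002 kPa


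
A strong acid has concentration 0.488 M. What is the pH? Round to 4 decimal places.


A strong acid dissociates completely, so [H+] equals the given concentration.
pH = -log10([H+]) = -log10(0.488)
pH = 0.31158018, rounded to 4 dp:

0.3116


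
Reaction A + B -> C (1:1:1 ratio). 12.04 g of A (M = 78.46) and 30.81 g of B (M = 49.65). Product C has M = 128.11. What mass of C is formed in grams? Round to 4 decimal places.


Find moles of each reactant; the smaller value is the limiting reagent in a 1:1:1 reaction, so moles_C equals moles of the limiter.
n_A = mass_A / M_A = 12.04 / 78.46 = 0.153454 mol
n_B = mass_B / M_B = 30.81 / 49.65 = 0.620544 mol
Limiting reagent: A (smaller), n_limiting = 0.153454 mol
mass_C = n_limiting * M_C = 0.153454 * 128.11
mass_C = 19.65899194 g, rounded to 4 dp:

19.6590 g


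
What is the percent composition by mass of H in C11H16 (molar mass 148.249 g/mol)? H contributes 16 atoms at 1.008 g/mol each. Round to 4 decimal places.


pct = 100 * (n_elem * M_elem) / M_total
mass_contribution = 16 * 1.008 = 16.128 g/mol
pct = 100 * 16.128 / 148.249
pct = 10.87899412 %, rounded to 4 dp:

10.8790 %


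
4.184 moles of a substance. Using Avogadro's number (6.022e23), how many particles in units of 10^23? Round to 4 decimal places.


N = n * NA, then divide by 1e23 for the requested units.
N / 1e23 = n * 6.022
N / 1e23 = 4.184 * 6.022
N / 1e23 = 25.196048, rounded to 4 dp:

25.1960


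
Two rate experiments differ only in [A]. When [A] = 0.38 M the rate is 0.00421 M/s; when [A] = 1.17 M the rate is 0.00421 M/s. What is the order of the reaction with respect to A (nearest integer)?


Rate is proportional to [A]^n, so rate2/rate1 = ([A]2/[A]1)^n. Take logs to solve for n.
rate2/rate1 = 0.00421 / 0.00421 = 1.0
[A]2/[A]1 = 1.17 / 0.38 = 3.0789
n = ln(1.0) / ln(3.0789) = 0.0
Nearest integer order:

0


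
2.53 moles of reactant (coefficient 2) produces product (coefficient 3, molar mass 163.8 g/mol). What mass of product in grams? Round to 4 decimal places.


Use the coefficient ratio to convert reactant moles to product moles, then multiply by the product's molar mass.
moles_P = moles_R * (coeff_P / coeff_R) = 2.53 * (3/2) = 3.795
mass_P = moles_P * M_P = 3.795 * 163.8
mass_P = 621.621 g, rounded to 4 dp:

621.6210 g


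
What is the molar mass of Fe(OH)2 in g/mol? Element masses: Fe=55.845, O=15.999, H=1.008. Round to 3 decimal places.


M = sum(count * atomic_mass) over atoms.
M = 1*55.845 + 2*15.999 + 2*1.008
M = 55.845 + 31.998 + 2.016
M = 89.859 g/mol, rounded to 3 dp:

89.859 g/mol


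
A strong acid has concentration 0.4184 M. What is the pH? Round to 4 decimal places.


A strong acid dissociates completely, so [H+] equals the given concentration.
pH = -log10([H+]) = -log10(0.4184)
pH = 0.37840832, rounded to 4 dp:

0.3784


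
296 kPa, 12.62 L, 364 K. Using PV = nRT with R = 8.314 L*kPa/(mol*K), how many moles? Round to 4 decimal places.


PV = nRT, solve for n = PV / (RT).
PV = 296 * 12.62 = 3735.52
RT = 8.314 * 364 = 3026.296
n = 3735.52 / 3026.296
n = 1.23435381 mol, rounded to 4 dp:

1.2344 mol


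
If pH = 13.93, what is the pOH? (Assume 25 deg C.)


At 25 deg C, pH + pOH = 14.
pOH = 14 - pH = 14 - 13.93
pOH = 0.07:

0.07


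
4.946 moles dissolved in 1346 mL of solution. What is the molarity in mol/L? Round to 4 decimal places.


Convert volume to liters: V_L = V_mL / 1000.
V_L = 1346 / 1000 = 1.346 L
M = n / V_L = 4.946 / 1.346
M = 3.67459138 mol/L, rounded to 4 dp:

3.6746 mol/L


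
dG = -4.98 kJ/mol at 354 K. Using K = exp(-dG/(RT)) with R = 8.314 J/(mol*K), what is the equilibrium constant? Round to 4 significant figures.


dG is in kJ/mol; multiply by 1000 to match R in J/(mol*K).
RT = 8.314 * 354 = 2943.156 J/mol
exponent = -dG*1000 / (RT) = -(-4.98*1000) / 2943.156 = 1.69206118
K = exp(1.69206118)
K = 5.4306628, rounded to 4 significant figures:

5.431


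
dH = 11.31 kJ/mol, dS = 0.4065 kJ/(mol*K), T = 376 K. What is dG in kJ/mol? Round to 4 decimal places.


Gibbs: dG = dH - T*dS (consistent units, dS already in kJ/(mol*K)).
T*dS = 376 * 0.4065 = 152.844
dG = 11.31 - (152.844)
dG = -141.534 kJ/mol, rounded to 4 dp:

-141.5340 kJ/mol


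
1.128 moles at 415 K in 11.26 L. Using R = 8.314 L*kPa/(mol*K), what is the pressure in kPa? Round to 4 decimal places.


PV = nRT, solve for P = nRT / V.
nRT = 1.128 * 8.314 * 415 = 3891.9497
P = 3891.9497 / 11.26
P = 345.64384547 kPa, rounded to 4 dp:

345.6438 kPa


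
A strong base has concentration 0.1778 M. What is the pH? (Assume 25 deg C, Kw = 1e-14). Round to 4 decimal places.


A strong base dissociates completely, so [OH-] equals the given concentration.
pOH = -log10([OH-]) = -log10(0.1778) = 0.750068
pH = 14 - pOH = 14 - 0.750068
pH = 13.249932, rounded to 4 dp:

13.2499


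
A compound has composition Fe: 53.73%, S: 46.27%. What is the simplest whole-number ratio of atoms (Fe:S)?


Assume 100 g of compound, divide each mass% by atomic mass to get moles, then normalize by the smallest to get a raw atom ratio.
Moles per 100 g: Fe: 53.73/55.845 = 0.9621, S: 46.27/32.065 = 1.443
Raw ratio (divide by min = 0.9621): Fe: 1.0, S: 1.5
Multiply by 2 to clear fractions: Fe: 2.0 ~= 2, S: 3.0 ~= 3
Reduce by GCD to get the simplest whole-number ratio:

2:3


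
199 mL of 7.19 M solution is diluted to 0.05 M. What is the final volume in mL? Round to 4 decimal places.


Dilution: M1*V1 = M2*V2, solve for V2.
V2 = M1*V1 / M2
V2 = 7.19 * 199 / 0.05
V2 = 1430.81 / 0.05
V2 = 28616.2 mL, rounded to 4 dp:

28616.2000 mL


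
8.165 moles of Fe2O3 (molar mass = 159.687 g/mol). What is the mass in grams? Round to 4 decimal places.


mass = n * M
mass = 8.165 * 159.687
mass = 1303.844355 g, rounded to 4 dp:

1303.8444 g


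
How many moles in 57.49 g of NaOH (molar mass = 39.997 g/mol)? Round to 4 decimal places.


n = mass / M
n = 57.49 / 39.997
n = 1.4373578 mol, rounded to 4 dp:

1.4374 mol


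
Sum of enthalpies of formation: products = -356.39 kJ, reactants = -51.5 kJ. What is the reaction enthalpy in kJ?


dH_rxn = sum(dH_f products) - sum(dH_f reactants)
dH_rxn = -356.39 - (-51.5)
dH_rxn = -304.89 kJ:

-304.89 kJ


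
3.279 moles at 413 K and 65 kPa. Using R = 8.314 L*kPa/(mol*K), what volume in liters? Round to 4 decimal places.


PV = nRT, solve for V = nRT / P.
nRT = 3.279 * 8.314 * 413 = 11259.0433
V = 11259.0433 / 65
V = 173.21605077 L, rounded to 4 dp:

173.2161 L


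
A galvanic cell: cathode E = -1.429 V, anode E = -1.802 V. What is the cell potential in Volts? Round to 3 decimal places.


Standard cell potential: E_cell = E_cathode - E_anode.
E_cell = -1.429 - (-1.802)
E_cell = 0.373 V, rounded to 3 dp:

0.373 V


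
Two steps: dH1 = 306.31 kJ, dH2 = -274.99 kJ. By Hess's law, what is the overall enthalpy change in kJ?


Hess's law: enthalpy is a state function, so add the step enthalpies.
dH_total = dH1 + dH2 = 306.31 + (-274.99)
dH_total = 31.32 kJ:

31.32 kJ


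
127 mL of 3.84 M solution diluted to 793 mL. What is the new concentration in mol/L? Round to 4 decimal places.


Dilution: M1*V1 = M2*V2, solve for M2.
M2 = M1*V1 / V2
M2 = 3.84 * 127 / 793
M2 = 487.68 / 793
M2 = 0.61498108 mol/L, rounded to 4 dp:

0.6150 mol/L


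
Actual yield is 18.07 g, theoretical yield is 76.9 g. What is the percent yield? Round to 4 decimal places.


% yield = 100 * actual / theoretical
% yield = 100 * 18.07 / 76.9
% yield = 23.49804941 %, rounded to 4 dp:

23.4980 %


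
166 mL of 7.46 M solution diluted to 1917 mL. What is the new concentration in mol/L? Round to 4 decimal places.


Dilution: M1*V1 = M2*V2, solve for M2.
M2 = M1*V1 / V2
M2 = 7.46 * 166 / 1917
M2 = 1238.36 / 1917
M2 = 0.64598852 mol/L, rounded to 4 dp:

0.6460 mol/L


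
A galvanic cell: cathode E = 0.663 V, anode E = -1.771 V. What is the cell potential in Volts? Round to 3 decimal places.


Standard cell potential: E_cell = E_cathode - E_anode.
E_cell = 0.663 - (-1.771)
E_cell = 2.434 V, rounded to 3 dp:

2.434 V


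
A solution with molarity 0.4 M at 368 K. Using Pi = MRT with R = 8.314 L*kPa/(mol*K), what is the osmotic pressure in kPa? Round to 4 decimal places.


Osmotic pressure (van't Hoff): Pi = M*R*T.
RT = 8.314 * 368 = 3059.552
Pi = 0.4 * 3059.552
Pi = 1223.8208 kPa, rounded to 4 dp:

1223.8208 kPa


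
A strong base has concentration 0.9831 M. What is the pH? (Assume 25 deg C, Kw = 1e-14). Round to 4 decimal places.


A strong base dissociates completely, so [OH-] equals the given concentration.
pOH = -log10([OH-]) = -log10(0.9831) = 0.007402
pH = 14 - pOH = 14 - 0.007402
pH = 13.992598, rounded to 4 dp:

13.9926


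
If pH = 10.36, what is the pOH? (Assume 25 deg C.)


At 25 deg C, pH + pOH = 14.
pOH = 14 - pH = 14 - 10.36
pOH = 3.64:

3.64


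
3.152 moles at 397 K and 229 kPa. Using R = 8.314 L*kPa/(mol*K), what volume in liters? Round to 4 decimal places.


PV = nRT, solve for V = nRT / P.
nRT = 3.152 * 8.314 * 397 = 10403.674
V = 10403.674 / 229
V = 45.43089083 L, rounded to 4 dp:

45.4309 L


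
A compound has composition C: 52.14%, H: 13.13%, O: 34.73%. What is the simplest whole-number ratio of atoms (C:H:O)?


Assume 100 g of compound, divide each mass% by atomic mass to get moles, then normalize by the smallest to get a raw atom ratio.
Moles per 100 g: C: 52.14/12.011 = 4.341, H: 13.13/1.008 = 13.0258, O: 34.73/15.999 = 2.1708
Raw ratio (divide by min = 2.1708): C: 2.0, H: 6.001, O: 1.0
Multiply by 1 to clear fractions: C: 2.0 ~= 2, H: 6.001 ~= 6, O: 1.0 ~= 1
Reduce by GCD to get the simplest whole-number ratio:

2:6:1


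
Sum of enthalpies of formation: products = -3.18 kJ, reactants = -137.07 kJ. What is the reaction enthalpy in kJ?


dH_rxn = sum(dH_f products) - sum(dH_f reactants)
dH_rxn = -3.18 - (-137.07)
dH_rxn = 133.89 kJ:

133.89 kJ


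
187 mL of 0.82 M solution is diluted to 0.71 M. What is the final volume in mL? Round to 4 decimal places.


Dilution: M1*V1 = M2*V2, solve for V2.
V2 = M1*V1 / M2
V2 = 0.82 * 187 / 0.71
V2 = 153.34 / 0.71
V2 = 215.97183099 mL, rounded to 4 dp:

215.9718 mL


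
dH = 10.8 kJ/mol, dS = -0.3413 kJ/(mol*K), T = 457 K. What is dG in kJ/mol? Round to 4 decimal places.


Gibbs: dG = dH - T*dS (consistent units, dS already in kJ/(mol*K)).
T*dS = 457 * -0.3413 = -155.9741
dG = 10.8 - (-155.9741)
dG = 166.7741 kJ/mol, rounded to 4 dp:

166.7741 kJ/mol


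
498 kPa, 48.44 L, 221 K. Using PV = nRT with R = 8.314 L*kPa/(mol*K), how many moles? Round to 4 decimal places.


PV = nRT, solve for n = PV / (RT).
PV = 498 * 48.44 = 24123.12
RT = 8.314 * 221 = 1837.394
n = 24123.12 / 1837.394
n = 13.12898594 mol, rounded to 4 dp:

13.1290 mol


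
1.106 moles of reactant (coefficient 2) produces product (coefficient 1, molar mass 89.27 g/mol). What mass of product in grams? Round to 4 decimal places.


Use the coefficient ratio to convert reactant moles to product moles, then multiply by the product's molar mass.
moles_P = moles_R * (coeff_P / coeff_R) = 1.106 * (1/2) = 0.553
mass_P = moles_P * M_P = 0.553 * 89.27
mass_P = 49.36631 g, rounded to 4 dp:

49.3663 g


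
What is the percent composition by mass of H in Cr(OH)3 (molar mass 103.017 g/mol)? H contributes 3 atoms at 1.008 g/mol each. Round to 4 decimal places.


pct = 100 * (n_elem * M_elem) / M_total
mass_contribution = 3 * 1.008 = 3.024 g/mol
pct = 100 * 3.024 / 103.017
pct = 2.93543784 %, rounded to 4 dp:

2.9354 %


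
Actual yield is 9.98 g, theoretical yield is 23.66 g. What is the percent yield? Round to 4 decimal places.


% yield = 100 * actual / theoretical
% yield = 100 * 9.98 / 23.66
% yield = 42.18089603 %, rounded to 4 dp:

42.1809 %


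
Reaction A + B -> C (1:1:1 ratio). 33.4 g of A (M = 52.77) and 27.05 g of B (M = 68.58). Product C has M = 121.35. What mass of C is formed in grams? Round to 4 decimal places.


Find moles of each reactant; the smaller value is the limiting reagent in a 1:1:1 reaction, so moles_C equals moles of the limiter.
n_A = mass_A / M_A = 33.4 / 52.77 = 0.632935 mol
n_B = mass_B / M_B = 27.05 / 68.58 = 0.39443 mol
Limiting reagent: B (smaller), n_limiting = 0.39443 mol
mass_C = n_limiting * M_C = 0.39443 * 121.35
mass_C = 47.8640805 g, rounded to 4 dp:

47.8641 g


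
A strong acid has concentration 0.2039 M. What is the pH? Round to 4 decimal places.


A strong acid dissociates completely, so [H+] equals the given concentration.
pH = -log10([H+]) = -log10(0.2039)
pH = 0.69058277, rounded to 4 dp:

0.6906


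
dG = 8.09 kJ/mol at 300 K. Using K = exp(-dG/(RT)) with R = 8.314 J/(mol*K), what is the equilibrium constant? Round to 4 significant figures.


dG is in kJ/mol; multiply by 1000 to match R in J/(mol*K).
RT = 8.314 * 300 = 2494.2 J/mol
exponent = -dG*1000 / (RT) = -(8.09*1000) / 2494.2 = -3.24352498
K = exp(-3.24352498)
K = 0.039026086, rounded to 4 significant figures:

0.03903


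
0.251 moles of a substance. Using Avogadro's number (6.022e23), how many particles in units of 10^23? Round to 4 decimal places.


N = n * NA, then divide by 1e23 for the requested units.
N / 1e23 = n * 6.022
N / 1e23 = 0.251 * 6.022
N / 1e23 = 1.511522, rounded to 4 dp:

1.5115


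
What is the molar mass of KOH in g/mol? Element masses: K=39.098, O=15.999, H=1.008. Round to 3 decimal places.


M = sum(count * atomic_mass) over atoms.
M = 1*39.098 + 1*15.999 + 1*1.008
M = 39.098 + 15.999 + 1.008
M = 56.105 g/mol, rounded to 3 dp:

56.105 g/mol


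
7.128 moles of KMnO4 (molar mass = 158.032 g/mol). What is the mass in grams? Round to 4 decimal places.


mass = n * M
mass = 7.128 * 158.032
mass = 1126.452096 g, rounded to 4 dp:

1126.4521 g


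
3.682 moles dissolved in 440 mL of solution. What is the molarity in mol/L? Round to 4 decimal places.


Convert volume to liters: V_L = V_mL / 1000.
V_L = 440 / 1000 = 0.44 L
M = n / V_L = 3.682 / 0.44
M = 8.36818182 mol/L, rounded to 4 dp:

8.3682 mol/L


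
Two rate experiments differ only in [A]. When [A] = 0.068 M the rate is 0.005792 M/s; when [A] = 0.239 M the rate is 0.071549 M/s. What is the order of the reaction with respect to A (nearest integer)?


Rate is proportional to [A]^n, so rate2/rate1 = ([A]2/[A]1)^n. Take logs to solve for n.
rate2/rate1 = 0.071549 / 0.005792 = 12.3531
[A]2/[A]1 = 0.239 / 0.068 = 3.5147
n = ln(12.3531) / ln(3.5147) = 2.0
Nearest integer order:

2


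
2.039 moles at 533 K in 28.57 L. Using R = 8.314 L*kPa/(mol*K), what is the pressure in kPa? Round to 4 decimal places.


PV = nRT, solve for P = nRT / V.
nRT = 2.039 * 8.314 * 533 = 9035.5471
P = 9035.5471 / 28.57
P = 316.2599615 kPa, rounded to 4 dp:

316.2600 kPa


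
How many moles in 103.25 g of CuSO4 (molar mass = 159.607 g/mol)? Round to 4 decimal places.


n = mass / M
n = 103.25 / 159.607
n = 0.64690145 mol, rounded to 4 dp:

0.6469 mol


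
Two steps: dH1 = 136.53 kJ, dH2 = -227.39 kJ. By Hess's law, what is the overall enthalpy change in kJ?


Hess's law: enthalpy is a state function, so add the step enthalpies.
dH_total = dH1 + dH2 = 136.53 + (-227.39)
dH_total = -90.86 kJ:

-90.86 kJ


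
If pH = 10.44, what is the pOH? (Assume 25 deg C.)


At 25 deg C, pH + pOH = 14.
pOH = 14 - pH = 14 - 10.44
pOH = 3.56:

3.56


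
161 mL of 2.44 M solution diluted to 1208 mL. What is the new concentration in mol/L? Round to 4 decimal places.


Dilution: M1*V1 = M2*V2, solve for M2.
M2 = M1*V1 / V2
M2 = 2.44 * 161 / 1208
M2 = 392.84 / 1208
M2 = 0.32519868 mol/L, rounded to 4 dp:

0.3252 mol/L


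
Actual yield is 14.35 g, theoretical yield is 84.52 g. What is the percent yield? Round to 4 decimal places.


% yield = 100 * actual / theoretical
% yield = 100 * 14.35 / 84.52
% yield = 16.97823 %, rounded to 4 dp:

16.9782 %


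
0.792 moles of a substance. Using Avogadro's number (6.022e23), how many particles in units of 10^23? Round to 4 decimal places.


N = n * NA, then divide by 1e23 for the requested units.
N / 1e23 = n * 6.022
N / 1e23 = 0.792 * 6.022
N / 1e23 = 4.769424, rounded to 4 dp:

4.7694


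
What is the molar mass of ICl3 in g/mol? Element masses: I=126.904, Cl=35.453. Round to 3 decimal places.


M = sum(count * atomic_mass) over atoms.
M = 1*126.904 + 3*35.453
M = 126.904 + 106.359
M = 233.263 g/mol, rounded to 3 dp:

233.263 g/mol


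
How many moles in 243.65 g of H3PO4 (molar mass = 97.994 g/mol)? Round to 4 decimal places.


n = mass / M
n = 243.65 / 97.994
n = 2.48637672 mol, rounded to 4 dp:

2.4864 mol


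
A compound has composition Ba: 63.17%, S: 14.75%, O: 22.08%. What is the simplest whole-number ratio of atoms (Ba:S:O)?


Assume 100 g of compound, divide each mass% by atomic mass to get moles, then normalize by the smallest to get a raw atom ratio.
Moles per 100 g: Ba: 63.17/137.327 = 0.46, S: 14.75/32.065 = 0.46, O: 22.08/15.999 = 1.3801
Raw ratio (divide by min = 0.46): Ba: 1.0, S: 1.0, O: 3.0
Multiply by 1 to clear fractions: Ba: 1.0 ~= 1, S: 1.0 ~= 1, O: 3.0 ~= 3
Reduce by GCD to get the simplest whole-number ratio:

1:1:3


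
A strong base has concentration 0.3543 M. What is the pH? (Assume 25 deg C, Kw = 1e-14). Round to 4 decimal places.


A strong base dissociates completely, so [OH-] equals the given concentration.
pOH = -log10([OH-]) = -log10(0.3543) = 0.450629
pH = 14 - pOH = 14 - 0.450629
pH = 13.549371, rounded to 4 dp:

13.5494


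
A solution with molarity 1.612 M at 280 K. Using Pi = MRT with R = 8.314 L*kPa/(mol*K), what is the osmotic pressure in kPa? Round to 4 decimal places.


Osmotic pressure (van't Hoff): Pi = M*R*T.
RT = 8.314 * 280 = 2327.92
Pi = 1.612 * 2327.92
Pi = 3752.60704 kPa, rounded to 4 dp:

3752.6070 kPa


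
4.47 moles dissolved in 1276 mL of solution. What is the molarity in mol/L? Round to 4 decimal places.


Convert volume to liters: V_L = V_mL / 1000.
V_L = 1276 / 1000 = 1.276 L
M = n / V_L = 4.47 / 1.276
M = 3.5031348 mol/L, rounded to 4 dp:

3.5031 mol/L


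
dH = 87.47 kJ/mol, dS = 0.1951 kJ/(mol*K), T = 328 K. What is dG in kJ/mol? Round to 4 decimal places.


Gibbs: dG = dH - T*dS (consistent units, dS already in kJ/(mol*K)).
T*dS = 328 * 0.1951 = 63.9928
dG = 87.47 - (63.9928)
dG = 23.4772 kJ/mol, rounded to 4 dp:

23.4772 kJ/mol


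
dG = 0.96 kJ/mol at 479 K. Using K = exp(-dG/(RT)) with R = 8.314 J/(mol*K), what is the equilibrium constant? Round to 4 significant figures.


dG is in kJ/mol; multiply by 1000 to match R in J/(mol*K).
RT = 8.314 * 479 = 3982.406 J/mol
exponent = -dG*1000 / (RT) = -(0.96*1000) / 3982.406 = -0.2410603
K = exp(-0.2410603)
K = 0.78579424, rounded to 4 significant figures:

0.7858


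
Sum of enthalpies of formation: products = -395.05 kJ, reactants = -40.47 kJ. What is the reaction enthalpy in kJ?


dH_rxn = sum(dH_f products) - sum(dH_f reactants)
dH_rxn = -395.05 - (-40.47)
dH_rxn = -354.58 kJ:

-354.58 kJ


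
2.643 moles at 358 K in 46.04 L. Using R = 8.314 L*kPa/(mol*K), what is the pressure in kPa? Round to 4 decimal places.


PV = nRT, solve for P = nRT / V.
nRT = 2.643 * 8.314 * 358 = 7866.6569
P = 7866.6569 / 46.04
P = 170.86570156 kPa, rounded to 4 dp:

170.8657 kPa


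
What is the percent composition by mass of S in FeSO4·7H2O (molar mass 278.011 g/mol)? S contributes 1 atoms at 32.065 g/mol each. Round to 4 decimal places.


pct = 100 * (n_elem * M_elem) / M_total
mass_contribution = 1 * 32.065 = 32.065 g/mol
pct = 100 * 32.065 / 278.011
pct = 11.53371629 %, rounded to 4 dp:

11.5337 %


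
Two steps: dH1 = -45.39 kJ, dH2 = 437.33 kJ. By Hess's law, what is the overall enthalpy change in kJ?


Hess's law: enthalpy is a state function, so add the step enthalpies.
dH_total = dH1 + dH2 = -45.39 + (437.33)
dH_total = 391.94 kJ:

391.94 kJ


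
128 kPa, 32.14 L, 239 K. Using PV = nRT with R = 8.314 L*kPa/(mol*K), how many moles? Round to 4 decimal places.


PV = nRT, solve for n = PV / (RT).
PV = 128 * 32.14 = 4113.92
RT = 8.314 * 239 = 1987.046
n = 4113.92 / 1987.046
n = 2.07036979 mol, rounded to 4 dp:

2.0704 mol


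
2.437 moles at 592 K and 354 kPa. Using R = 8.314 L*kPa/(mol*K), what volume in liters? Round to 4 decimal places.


PV = nRT, solve for V = nRT / P.
nRT = 2.437 * 8.314 * 592 = 11994.6411
V = 11994.6411 / 354
V = 33.88316695 L, rounded to 4 dp:

33.8832 L


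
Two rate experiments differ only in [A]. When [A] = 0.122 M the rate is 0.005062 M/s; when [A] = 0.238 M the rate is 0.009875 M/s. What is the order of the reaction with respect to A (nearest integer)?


Rate is proportional to [A]^n, so rate2/rate1 = ([A]2/[A]1)^n. Take logs to solve for n.
rate2/rate1 = 0.009875 / 0.005062 = 1.9508
[A]2/[A]1 = 0.238 / 0.122 = 1.9508
n = ln(1.9508) / ln(1.9508) = 1.0
Nearest integer order:

1


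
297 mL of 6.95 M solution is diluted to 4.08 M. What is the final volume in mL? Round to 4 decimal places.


Dilution: M1*V1 = M2*V2, solve for V2.
V2 = M1*V1 / M2
V2 = 6.95 * 297 / 4.08
V2 = 2064.15 / 4.08
V2 = 505.91911765 mL, rounded to 4 dp:

505.9191 mL


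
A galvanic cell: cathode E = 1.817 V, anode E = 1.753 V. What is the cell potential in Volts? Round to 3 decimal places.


Standard cell potential: E_cell = E_cathode - E_anode.
E_cell = 1.817 - (1.753)
E_cell = 0.064 V, rounded to 3 dp:

0.064 V


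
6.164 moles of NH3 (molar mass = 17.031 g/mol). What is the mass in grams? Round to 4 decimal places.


mass = n * M
mass = 6.164 * 17.031
mass = 104.979084 g, rounded to 4 dp:

104.9791 g
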